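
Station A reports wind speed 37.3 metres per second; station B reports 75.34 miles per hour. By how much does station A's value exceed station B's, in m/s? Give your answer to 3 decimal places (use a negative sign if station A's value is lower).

station B: 75.34 mph = 33.67999 m/s.
Difference: 37.30000 − 33.67999 = 3.620 m/s.

3.620 m/s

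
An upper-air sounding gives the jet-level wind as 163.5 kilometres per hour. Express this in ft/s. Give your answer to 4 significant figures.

149.0 ft/s

1 km/h = 0.911344 ft/s, so 163.5 × 0.911344 = 149.0 ft/s.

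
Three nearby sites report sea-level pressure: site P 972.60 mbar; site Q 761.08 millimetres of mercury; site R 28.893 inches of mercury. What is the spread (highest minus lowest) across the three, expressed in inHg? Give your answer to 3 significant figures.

1.24 inHg

site P: 972.60 mb = 28.7209 inHg.
site Q: 761.08 mmHg = 29.9638 inHg.
Spread: 29.9638 − 28.7209 = 1.24 inHg.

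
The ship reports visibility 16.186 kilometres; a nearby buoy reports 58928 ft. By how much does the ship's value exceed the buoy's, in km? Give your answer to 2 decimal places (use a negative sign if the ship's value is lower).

the buoy: 58928 ft = 17.9613 km.
Difference: 16.1860 − 17.9613 = -1.78 km.

-1.78 km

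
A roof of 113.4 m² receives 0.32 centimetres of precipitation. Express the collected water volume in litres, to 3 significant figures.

Depth: 0.32 cm × 10 = 3.2 mm.
1 mm over 1 m² is 1 L, so volume = 3.2 × 113.4 = 362.88 L ≈ 363 L.

363 litres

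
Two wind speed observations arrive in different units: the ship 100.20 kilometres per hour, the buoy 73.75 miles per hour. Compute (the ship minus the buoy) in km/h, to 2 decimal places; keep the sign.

the buoy: 73.75 mph = 118.6891 km/h.
Difference: 100.2000 − 118.6891 = -18.49 km/h.

-18.49 km/h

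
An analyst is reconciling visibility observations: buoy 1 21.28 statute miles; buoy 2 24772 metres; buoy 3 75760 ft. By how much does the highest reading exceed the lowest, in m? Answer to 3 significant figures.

11200 m

buoy 1: 21.28 SM = 34246.84 m.
buoy 3: 75760 ft = 23091.65 m.
Spread: 34246.84 − 23091.65 = 11200 m.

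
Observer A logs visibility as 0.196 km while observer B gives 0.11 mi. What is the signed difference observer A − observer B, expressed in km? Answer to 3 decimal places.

observer B: 0.11 SM = 0.17703 km.
Difference: 0.19600 − 0.17703 = 0.019 km.

0.019 km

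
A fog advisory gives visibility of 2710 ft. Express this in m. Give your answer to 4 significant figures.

826.0 m

1 ft = 0.3048 m, so 2710 × 0.3048 = 826.0 m.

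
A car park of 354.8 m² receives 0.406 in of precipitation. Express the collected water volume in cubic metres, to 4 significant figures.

3.659 cubic metres

Depth: 0.406 in × 25.4 = 10.3124 mm.
1 mm over 1 m² is 1 L, so volume = 10.3124 × 354.8 = 3658.8395 L = 3.659 m³.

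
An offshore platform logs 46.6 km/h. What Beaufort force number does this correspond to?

Beaufort force 6

46.6 km/h = 12.9 m/s, which is Beaufort 6 (strong breeze, 10.8–13.8 m/s).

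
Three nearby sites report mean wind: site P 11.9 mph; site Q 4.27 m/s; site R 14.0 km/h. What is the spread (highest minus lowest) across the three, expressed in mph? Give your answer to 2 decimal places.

site Q: 4.27 m/s = 9.5517 mph.
site R: 14.0 km/h = 8.6992 mph.
Spread: 11.9000 − 8.6992 = 3.20 mph.

3.20 mph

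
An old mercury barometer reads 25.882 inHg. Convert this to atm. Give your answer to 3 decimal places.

1 inHg = 0.0334211 atm, so 25.882 × 0.0334211 = 0.865 atm.

0.865 atm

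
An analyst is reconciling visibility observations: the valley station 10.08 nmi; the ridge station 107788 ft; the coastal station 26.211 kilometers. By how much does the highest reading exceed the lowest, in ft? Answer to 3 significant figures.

46500 ft

the valley station: 10.08 nmi = 61247.24 ft.
the coastal station: 26.211 km = 85994.09 ft.
Spread: 107788.00 − 61247.24 = 46500 ft.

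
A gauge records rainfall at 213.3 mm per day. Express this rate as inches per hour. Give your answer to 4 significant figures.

213.3 mm/day × 0.0393701 in/mm × 0.0416667 day/hour = 0.3499 in/hour.

0.3499 in/hour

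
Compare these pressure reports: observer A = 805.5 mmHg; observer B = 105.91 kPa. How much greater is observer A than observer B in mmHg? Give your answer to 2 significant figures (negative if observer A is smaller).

observer B: 105.91 kPa = 794.39 mmHg.
Difference: 805.50 − 794.39 = 11 mmHg.

11 mmHg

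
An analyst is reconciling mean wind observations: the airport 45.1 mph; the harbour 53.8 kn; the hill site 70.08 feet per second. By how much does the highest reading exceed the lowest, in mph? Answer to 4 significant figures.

16.81 mph

the harbour: 53.8 kt = 61.9119 mph.
the hill site: 70.08 ft/s = 47.7818 mph.
Spread: 61.9119 − 45.1000 = 16.81 mph.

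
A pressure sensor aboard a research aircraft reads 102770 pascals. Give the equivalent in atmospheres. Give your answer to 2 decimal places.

1 Pa = 9.86923e-06 atm, so 102770 × 9.86923e-06 = 1.01 atm.

1.01 atm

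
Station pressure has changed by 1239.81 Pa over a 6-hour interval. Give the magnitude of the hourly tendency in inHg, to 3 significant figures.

1239.81 Pa / 6 h × 0.0002953 inHg/Pa = 0.0610 inHg/h.

0.0610 inHg per hour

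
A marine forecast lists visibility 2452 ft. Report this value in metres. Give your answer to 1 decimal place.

747.4 m

1 ft = 0.3048 m, so 2452 × 0.3048 = 747.4 m.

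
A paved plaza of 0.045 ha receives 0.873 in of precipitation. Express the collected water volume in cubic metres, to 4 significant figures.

Depth: 0.873 in × 25.4 = 22.1742 mm.
Area: 0.045 ha = 450 m².
1 mm over 1 m² is 1 L, so volume = 22.1742 × 450 = 9978.39 L = 9.978 m³.

9.978 cubic metres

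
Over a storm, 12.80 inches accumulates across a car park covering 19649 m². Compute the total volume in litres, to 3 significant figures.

6390000 litres

Depth: 12.80 in × 25.4 = 325.12 mm.
1 mm over 1 m² is 1 L, so volume = 325.12 × 19649 = 6388282.9 L ≈ 6390000 L.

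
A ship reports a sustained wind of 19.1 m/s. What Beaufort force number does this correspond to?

19.1 m/s lies in the Beaufort 8 band (gale, 17.2–20.7 m/s).

Beaufort force 8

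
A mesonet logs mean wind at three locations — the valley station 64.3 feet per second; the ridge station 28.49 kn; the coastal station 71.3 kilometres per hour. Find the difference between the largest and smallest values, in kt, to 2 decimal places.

the valley station: 64.3 ft/s = 38.0967 kt.
the coastal station: 71.3 km/h = 38.4989 kt.
Spread: 38.4989 − 28.4900 = 10.01 kt.

10.01 kt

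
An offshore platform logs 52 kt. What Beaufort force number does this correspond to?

Beaufort force 10

52 kt lies in the Beaufort 10 band (storm, 48–55 kt).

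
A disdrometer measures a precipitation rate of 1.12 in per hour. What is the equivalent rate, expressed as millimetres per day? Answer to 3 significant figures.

1.12 in/hour × 25.4 mm/in × 24 hour/day = 683 mm/day.

683 mm/day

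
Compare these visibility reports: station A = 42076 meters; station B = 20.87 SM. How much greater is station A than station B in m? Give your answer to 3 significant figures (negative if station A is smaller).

8490 m

station B: 20.87 SM = 33587.01 m.
Difference: 42076.00 − 33587.01 = 8490 m.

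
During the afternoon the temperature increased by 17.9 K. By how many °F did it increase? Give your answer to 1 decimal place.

32.2 °F

A change of 1 °C equals a change of 1.8 °F: Δ°F = 17.9 × 1.8 = 32.2 °F.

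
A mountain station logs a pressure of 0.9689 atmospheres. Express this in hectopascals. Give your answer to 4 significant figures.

1 atm = 1013.25 hPa, so 0.9689 × 1013.25 = 981.7 hPa.

981.7 hPa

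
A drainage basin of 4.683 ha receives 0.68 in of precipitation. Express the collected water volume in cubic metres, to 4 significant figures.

808.8 cubic metres

Depth: 0.68 in × 25.4 = 17.272 mm.
Area: 4.683 ha = 46830 m².
1 mm over 1 m² is 1 L, so volume = 17.272 × 46830 = 808847.76 L = 808.8 m³.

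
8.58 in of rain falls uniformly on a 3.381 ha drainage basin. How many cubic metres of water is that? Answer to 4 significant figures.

Depth: 8.58 in × 25.4 = 217.932 mm.
Area: 3.381 ha = 33810 m².
1 mm over 1 m² is 1 L, so volume = 217.932 × 33810 = 7368280.9 L = 7368 m³.

7368 cubic metres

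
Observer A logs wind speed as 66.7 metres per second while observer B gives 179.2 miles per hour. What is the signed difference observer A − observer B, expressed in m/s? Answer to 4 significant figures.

observer B: 179.2 mph = 80.1096 m/s.
Difference: 66.7000 − 80.1096 = -13.41 m/s.

-13.41 m/s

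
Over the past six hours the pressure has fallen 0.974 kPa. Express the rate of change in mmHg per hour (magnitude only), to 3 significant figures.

1.22 mmHg per hour

0.974 kPa / 6 h × 7.50062 mmHg/kPa = 1.22 mmHg/h.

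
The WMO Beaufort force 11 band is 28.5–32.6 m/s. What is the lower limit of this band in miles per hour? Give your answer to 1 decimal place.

63.8 mph

28.5–32.6 m/s × 2.237 = 63.8–72.9 mph.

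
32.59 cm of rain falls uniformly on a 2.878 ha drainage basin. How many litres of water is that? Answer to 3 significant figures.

Depth: 32.59 cm × 10 = 325.9 mm.
Area: 2.878 ha = 28780 m².
1 mm over 1 m² is 1 L, so volume = 325.9 × 28780 = 9379402 L ≈ 9380000 L.

9380000 litres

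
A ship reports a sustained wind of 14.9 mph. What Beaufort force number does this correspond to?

Beaufort force 4

14.9 mph = 6.7 m/s, which is Beaufort 4 (moderate breeze, 5.5–7.9 m/s).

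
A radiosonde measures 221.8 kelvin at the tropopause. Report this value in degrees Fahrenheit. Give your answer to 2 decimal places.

-60.43 °F

First to °C: -51.35 °C.
Then to °F: -60.43 °F.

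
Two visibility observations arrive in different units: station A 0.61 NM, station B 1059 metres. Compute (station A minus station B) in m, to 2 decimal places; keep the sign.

70.72 m

station A: 0.61 nmi = 1129.7200 m.
Difference: 1129.7200 − 1059.0000 = 70.72 m.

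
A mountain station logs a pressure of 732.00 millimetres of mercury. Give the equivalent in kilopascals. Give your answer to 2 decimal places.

1 mmHg = 0.133322 kPa, so 732.00 × 0.133322 = 97.59 kPa.

97.59 kPa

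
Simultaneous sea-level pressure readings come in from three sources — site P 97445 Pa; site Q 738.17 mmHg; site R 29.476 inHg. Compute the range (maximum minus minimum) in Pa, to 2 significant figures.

2400 Pa

site Q: 738.17 mmHg = 98414.59 Pa.
site R: 29.476 inHg = 99817.20 Pa.
Spread: 99817.20 − 97445.00 = 2400 Pa.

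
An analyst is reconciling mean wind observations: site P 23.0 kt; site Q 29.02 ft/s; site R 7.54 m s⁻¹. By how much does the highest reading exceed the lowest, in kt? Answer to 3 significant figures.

site Q: 29.02 ft/s = 17.1939 kt.
site R: 7.54 m/s = 14.6566 kt.
Spread: 23.0000 − 14.6566 = 8.34 kt.

8.34 kt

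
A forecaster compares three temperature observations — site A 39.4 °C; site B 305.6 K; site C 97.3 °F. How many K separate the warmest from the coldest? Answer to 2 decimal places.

site B: 305.6 K = 32.450 °C.
site C: 97.3 °F = 36.278 °C.
Spread: 39.400 − 32.450 = 6.950 °C.

6.95 K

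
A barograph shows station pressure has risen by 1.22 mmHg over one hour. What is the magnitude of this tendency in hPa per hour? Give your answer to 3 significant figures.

1.22 mmHg / 1 h × 1.33322 hPa/mmHg = 1.63 hPa/h.

1.63 hPa per hour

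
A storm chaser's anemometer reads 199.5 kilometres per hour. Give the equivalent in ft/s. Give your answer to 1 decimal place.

1 km/h = 0.911344 ft/s, so 199.5 × 0.911344 = 181.8 ft/s.

181.8 ft/s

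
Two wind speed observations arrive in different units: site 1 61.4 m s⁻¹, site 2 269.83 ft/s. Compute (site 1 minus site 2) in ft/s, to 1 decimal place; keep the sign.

site 1: 61.4 m/s = 201.444 ft/s.
Difference: 201.444 − 269.830 = -68.4 ft/s.

-68.4 ft/s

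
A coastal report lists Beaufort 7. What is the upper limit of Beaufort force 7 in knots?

Beaufort 7 (near gale) spans 28–33 knots.

33 kt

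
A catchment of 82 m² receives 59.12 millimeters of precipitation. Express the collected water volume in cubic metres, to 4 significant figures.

1 mm over 1 m² is 1 L, so volume = 59.12 × 82 = 4847.84 L = 4.848 m³.

4.848 cubic metres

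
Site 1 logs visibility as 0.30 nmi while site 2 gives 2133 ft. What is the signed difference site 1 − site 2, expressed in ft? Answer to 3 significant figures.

-310 ft

site 1: 0.30 nmi = 1822.83 ft.
Difference: 1822.83 − 2133.00 = -310 ft.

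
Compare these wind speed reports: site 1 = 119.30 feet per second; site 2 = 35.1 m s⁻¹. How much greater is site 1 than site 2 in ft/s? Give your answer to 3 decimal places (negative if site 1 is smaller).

site 2: 35.1 m/s = 115.15748 ft/s.
Difference: 119.30000 − 115.15748 = 4.143 ft/s.

4.143 ft/s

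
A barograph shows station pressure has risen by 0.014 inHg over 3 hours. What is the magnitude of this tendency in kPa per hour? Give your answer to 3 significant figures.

0.0158 kPa per hour

0.014 inHg / 3 h × 3.38639 kPa/inHg = 0.0158 kPa/h.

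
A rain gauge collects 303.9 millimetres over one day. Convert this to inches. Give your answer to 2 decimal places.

1 mm = 0.0393701 in, so 303.9 × 0.0393701 = 11.96 in.

11.96 in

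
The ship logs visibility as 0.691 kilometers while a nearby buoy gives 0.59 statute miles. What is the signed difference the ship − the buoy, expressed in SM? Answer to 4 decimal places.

the ship: 0.691 km = 0.429367 SM.
Difference: 0.429367 − 0.590000 = -0.1606 SM.

-0.1606 SM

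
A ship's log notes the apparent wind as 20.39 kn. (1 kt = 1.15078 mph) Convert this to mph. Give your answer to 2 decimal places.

23.46 mph

1 kt = 1.15078 mph, so 20.39 × 1.15078 = 23.46 mph.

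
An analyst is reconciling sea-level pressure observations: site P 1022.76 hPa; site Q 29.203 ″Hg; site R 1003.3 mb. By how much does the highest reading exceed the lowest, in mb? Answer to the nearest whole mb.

34 mb

site P: 1022.76 hPa = 1022.76 mb.
site Q: 29.203 inHg = 988.93 mb.
Spread: 1022.76 − 988.93 = 34 mb.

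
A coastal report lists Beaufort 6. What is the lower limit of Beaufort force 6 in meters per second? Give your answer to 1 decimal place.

Beaufort 6 (strong breeze) spans 10.8–13.8 m/s.

10.8 m/s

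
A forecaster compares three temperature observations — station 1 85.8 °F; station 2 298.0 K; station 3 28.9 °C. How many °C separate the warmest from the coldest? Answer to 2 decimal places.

station 1: 85.8 °F = 29.889 °C.
station 2: 298.0 K = 24.850 °C.
Spread: 29.889 − 24.850 = 5.039 °C.

5.04 °C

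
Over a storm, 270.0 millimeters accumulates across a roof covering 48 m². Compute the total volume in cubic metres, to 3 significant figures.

13.0 cubic metres

1 mm over 1 m² is 1 L, so volume = 270 × 48 = 12960 L = 13.0 m³.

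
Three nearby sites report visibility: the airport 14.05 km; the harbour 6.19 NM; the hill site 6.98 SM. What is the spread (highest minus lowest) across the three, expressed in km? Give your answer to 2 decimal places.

the harbour: 6.19 nmi = 11.4639 km.
the hill site: 6.98 SM = 11.2332 km.
Spread: 14.0500 − 11.2332 = 2.82 km.

2.82 km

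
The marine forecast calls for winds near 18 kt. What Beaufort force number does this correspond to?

18 kt lies in the Beaufort 5 band (fresh breeze, 17–21 kt).

Beaufort force 5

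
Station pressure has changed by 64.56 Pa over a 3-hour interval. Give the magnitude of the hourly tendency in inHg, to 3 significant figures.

0.00635 inHg per hour

64.56 Pa / 3 h × 0.0002953 inHg/Pa = 0.00635 inHg/h.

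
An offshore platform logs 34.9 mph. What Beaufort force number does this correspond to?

34.9 mph = 15.6 m/s, which is Beaufort 7 (near gale, 13.9–17.1 m/s).

Beaufort force 7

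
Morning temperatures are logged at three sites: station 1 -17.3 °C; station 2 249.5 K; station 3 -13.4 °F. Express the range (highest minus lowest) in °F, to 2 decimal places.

14.26 °F

station 2: 249.5 K = -23.650 °C.
station 3: -13.4 °F = -25.222 °C.
Spread: (-17.300) − (-25.222) = 7.922 °C = 14.26 °F.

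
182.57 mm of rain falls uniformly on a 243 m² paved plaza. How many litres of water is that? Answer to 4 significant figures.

44360 litres

1 mm over 1 m² is 1 L, so volume = 182.57 × 243 = 44364.51 L ≈ 44360 L.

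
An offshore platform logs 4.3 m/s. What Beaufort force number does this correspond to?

4.3 m/s lies in the Beaufort 3 band (gentle breeze, 3.4–5.4 m/s).

Beaufort force 3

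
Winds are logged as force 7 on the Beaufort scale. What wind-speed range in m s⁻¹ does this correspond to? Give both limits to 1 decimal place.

Beaufort 7 (near gale) spans 13.9–17.1 m/s.

13.9 to 17.1 m/s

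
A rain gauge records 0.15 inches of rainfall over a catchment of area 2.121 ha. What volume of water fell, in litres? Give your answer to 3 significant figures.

80800 litres

Depth: 0.15 in × 25.4 = 3.81 mm.
Area: 2.121 ha = 21210 m².
1 mm over 1 m² is 1 L, so volume = 3.81 × 21210 = 80810.1 L ≈ 80800 L.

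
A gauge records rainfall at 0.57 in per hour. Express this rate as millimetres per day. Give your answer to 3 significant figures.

0.57 in/hour × 25.4 mm/in × 24 hour/day = 347 mm/day.

347 mm/day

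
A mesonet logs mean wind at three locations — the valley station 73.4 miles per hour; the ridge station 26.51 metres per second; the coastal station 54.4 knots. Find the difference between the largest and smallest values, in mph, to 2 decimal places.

14.10 mph

the ridge station: 26.51 m/s = 59.3012 mph.
the coastal station: 54.4 kt = 62.6024 mph.
Spread: 73.4000 − 59.3012 = 14.10 mph.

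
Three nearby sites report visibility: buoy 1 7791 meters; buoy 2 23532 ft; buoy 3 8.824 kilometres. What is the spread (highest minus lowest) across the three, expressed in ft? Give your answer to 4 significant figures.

buoy 1: 7791 m = 25561.02 ft.
buoy 3: 8.824 km = 28950.13 ft.
Spread: 28950.13 − 23532.00 = 5418 ft.

5418 ft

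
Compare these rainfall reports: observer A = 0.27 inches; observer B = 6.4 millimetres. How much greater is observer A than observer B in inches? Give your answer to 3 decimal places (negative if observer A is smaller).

observer B: 6.4 mm = 0.25197 in.
Difference: 0.27000 − 0.25197 = 0.018 in.

0.018 in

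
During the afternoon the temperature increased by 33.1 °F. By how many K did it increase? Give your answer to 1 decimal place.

18.4 K

A change of 1 °C equals a change of 1.8 °F: ΔK = 33.1 × 0.5556 = 18.4 K.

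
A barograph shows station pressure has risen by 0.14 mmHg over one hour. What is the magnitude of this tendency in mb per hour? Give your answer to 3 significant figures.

0.187 mb per hour

0.14 mmHg / 1 h × 1.33322 mb/mmHg = 0.187 mb/h.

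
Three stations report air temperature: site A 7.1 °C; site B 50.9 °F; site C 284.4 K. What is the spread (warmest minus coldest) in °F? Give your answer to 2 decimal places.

7.47 °F

site B: 50.9 °F = 10.500 °C.
site C: 284.4 K = 11.250 °C.
Spread: 11.250 − 7.100 = 4.150 °C = 7.47 °F.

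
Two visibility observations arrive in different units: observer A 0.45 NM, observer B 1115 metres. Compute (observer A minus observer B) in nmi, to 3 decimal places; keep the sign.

-0.152 nmi

observer B: 1115 m = 0.60205 nmi.
Difference: 0.45000 − 0.60205 = -0.152 nmi.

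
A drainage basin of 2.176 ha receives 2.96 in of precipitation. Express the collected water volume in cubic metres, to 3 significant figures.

1640 cubic metres

Depth: 2.96 in × 25.4 = 75.184 mm.
Area: 2.176 ha = 21760 m².
1 mm over 1 m² is 1 L, so volume = 75.184 × 21760 = 1636003.8 L = 1640 m³.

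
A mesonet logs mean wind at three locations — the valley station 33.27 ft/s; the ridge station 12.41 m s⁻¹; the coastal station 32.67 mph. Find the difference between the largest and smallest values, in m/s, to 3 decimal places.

the valley station: 33.27 ft/s = 10.14070 m/s.
the coastal station: 32.67 mph = 14.60480 m/s.
Spread: 14.60480 − 10.14070 = 4.464 m/s.

4.464 m/s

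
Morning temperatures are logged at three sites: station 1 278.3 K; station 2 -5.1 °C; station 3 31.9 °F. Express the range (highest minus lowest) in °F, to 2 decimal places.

18.45 °F

station 1: 278.3 K = 5.150 °C.
station 3: 31.9 °F = -0.056 °C.
Spread: 5.150 − (-5.100) = 10.250 °C = 18.45 °F.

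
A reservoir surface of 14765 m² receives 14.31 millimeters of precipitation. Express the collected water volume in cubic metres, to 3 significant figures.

211 cubic metres

1 mm over 1 m² is 1 L, so volume = 14.31 × 14765 = 211287.15 L = 211 m³.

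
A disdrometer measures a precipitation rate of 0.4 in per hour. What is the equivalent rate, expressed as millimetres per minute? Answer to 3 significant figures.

0.169 mm/minute

0.4 in/hour × 25.4 mm/in × 0.0166667 hour/minute = 0.169 mm/minute.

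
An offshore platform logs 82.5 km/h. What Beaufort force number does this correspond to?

82.5 km/h = 22.9 m/s, which is Beaufort 9 (strong gale, 20.8–24.4 m/s).

Beaufort force 9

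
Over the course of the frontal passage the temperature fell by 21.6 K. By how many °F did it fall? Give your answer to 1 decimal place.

For a temperature change the 32° offset cancels: Δ°F = 21.6 × 1.8 = 38.9 °F.

38.9 °F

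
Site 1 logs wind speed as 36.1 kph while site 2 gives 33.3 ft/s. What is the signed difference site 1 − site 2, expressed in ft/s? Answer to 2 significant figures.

-0.40 ft/s

site 1: 36.1 km/h = 32.8995 ft/s.
Difference: 32.8995 − 33.3000 = -0.40 ft/s.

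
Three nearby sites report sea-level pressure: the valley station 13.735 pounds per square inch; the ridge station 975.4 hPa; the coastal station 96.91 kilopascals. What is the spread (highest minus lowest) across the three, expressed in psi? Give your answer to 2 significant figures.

0.41 psi

the ridge station: 975.4 hPa = 14.1470 psi.
the coastal station: 96.91 kPa = 14.0556 psi.
Spread: 14.1470 − 13.7350 = 0.41 psi.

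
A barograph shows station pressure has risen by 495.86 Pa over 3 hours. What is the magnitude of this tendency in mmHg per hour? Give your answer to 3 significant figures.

495.86 Pa / 3 h × 0.00750062 mmHg/Pa = 1.24 mmHg/h.

1.24 mmHg per hour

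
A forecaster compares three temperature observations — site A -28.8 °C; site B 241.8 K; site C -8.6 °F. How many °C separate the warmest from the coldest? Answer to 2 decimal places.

8.79 °C

site B: 241.8 K = -31.350 °C.
site C: -8.6 °F = -22.556 °C.
Spread: (-22.556) − (-31.350) = 8.794 °C.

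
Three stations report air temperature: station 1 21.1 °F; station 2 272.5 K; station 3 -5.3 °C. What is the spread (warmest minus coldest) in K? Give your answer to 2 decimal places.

station 1: 21.1 °F = -6.056 °C.
station 2: 272.5 K = -0.650 °C.
Spread: (-0.650) − (-6.056) = 5.406 °C.

5.41 K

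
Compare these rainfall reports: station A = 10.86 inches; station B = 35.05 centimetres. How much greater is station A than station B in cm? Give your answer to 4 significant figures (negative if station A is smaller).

station A: 10.86 in = 27.58440 cm.
Difference: 27.58440 − 35.05000 = -7.466 cm.

-7.466 cm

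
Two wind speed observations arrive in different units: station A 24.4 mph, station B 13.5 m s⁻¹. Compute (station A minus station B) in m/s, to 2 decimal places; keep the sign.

station A: 24.4 mph = 10.9078 m/s.
Difference: 10.9078 − 13.5000 = -2.59 m/s.

-2.59 m/s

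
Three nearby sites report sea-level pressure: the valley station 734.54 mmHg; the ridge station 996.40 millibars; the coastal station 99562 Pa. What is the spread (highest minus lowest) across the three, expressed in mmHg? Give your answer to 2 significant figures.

13 mmHg

the ridge station: 996.40 mb = 747.36 mmHg.
the coastal station: 99562 Pa = 746.78 mmHg.
Spread: 747.36 − 734.54 = 13 mmHg.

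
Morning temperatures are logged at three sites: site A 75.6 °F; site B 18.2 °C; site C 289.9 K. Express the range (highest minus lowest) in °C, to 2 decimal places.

site A: 75.6 °F = 24.222 °C.
site C: 289.9 K = 16.750 °C.
Spread: 24.222 − 16.750 = 7.472 °C.

7.47 °C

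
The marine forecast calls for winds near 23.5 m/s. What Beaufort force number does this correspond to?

23.5 m/s lies in the Beaufort 9 band (strong gale, 20.8–24.4 m/s).

Beaufort force 9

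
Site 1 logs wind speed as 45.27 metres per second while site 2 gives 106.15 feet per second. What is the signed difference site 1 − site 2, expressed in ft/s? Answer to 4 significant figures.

42.37 ft/s

site 1: 45.27 m/s = 148.5236 ft/s.
Difference: 148.5236 − 106.1500 = 42.37 ft/s.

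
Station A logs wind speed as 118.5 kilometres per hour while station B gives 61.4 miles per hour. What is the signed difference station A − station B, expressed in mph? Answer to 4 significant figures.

12.23 mph

station A: 118.5 km/h = 73.6325 mph.
Difference: 73.6325 − 61.4000 = 12.23 mph.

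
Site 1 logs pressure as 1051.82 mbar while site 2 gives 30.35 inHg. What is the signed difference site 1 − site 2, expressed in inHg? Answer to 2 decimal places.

0.71 inHg

site 1: 1051.82 mb = 31.0602 inHg.
Difference: 31.0602 − 30.3500 = 0.71 inHg.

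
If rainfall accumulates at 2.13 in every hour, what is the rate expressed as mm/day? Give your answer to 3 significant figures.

1300 mm/day

2.13 in/hour × 25.4 mm/in × 24 hour/day = 1300 mm/day.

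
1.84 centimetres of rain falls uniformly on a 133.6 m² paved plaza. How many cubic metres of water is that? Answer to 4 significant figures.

Depth: 1.84 cm × 10 = 18.4 mm.
1 mm over 1 m² is 1 L, so volume = 18.4 × 133.6 = 2458.24 L = 2.458 m³.

2.458 cubic metres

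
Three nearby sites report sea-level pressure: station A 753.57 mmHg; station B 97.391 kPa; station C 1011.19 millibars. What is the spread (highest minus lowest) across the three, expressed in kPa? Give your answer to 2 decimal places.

station A: 753.57 mmHg = 100.4678 kPa.
station C: 1011.19 mb = 101.1190 kPa.
Spread: 101.1190 − 97.3910 = 3.73 kPa.

3.73 kPa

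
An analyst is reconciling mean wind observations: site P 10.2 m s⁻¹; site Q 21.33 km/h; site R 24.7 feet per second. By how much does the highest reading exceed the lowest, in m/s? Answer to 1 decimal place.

4.3 m/s

site Q: 21.33 km/h = 5.925 m/s.
site R: 24.7 ft/s = 7.529 m/s.
Spread: 10.200 − 5.925 = 4.3 m/s.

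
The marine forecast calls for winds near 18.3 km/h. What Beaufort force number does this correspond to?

18.3 km/h = 5.1 m/s, which is Beaufort 3 (gentle breeze, 3.4–5.4 m/s).

Beaufort force 3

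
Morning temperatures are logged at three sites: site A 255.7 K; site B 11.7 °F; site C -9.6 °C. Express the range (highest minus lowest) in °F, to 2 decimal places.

14.13 °F

site A: 255.7 K = -17.450 °C.
site B: 11.7 °F = -11.278 °C.
Spread: (-9.600) − (-17.450) = 7.850 °C = 14.13 °F.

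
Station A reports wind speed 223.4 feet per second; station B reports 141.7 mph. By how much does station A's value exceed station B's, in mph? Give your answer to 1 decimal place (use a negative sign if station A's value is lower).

station A: 223.4 ft/s = 152.318 mph.
Difference: 152.318 − 141.700 = 10.6 mph.

10.6 mph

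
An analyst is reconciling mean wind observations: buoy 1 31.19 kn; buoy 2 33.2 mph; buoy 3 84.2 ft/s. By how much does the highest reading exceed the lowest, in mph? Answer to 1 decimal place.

24.2 mph

buoy 1: 31.19 kt = 35.893 mph.
buoy 3: 84.2 ft/s = 57.409 mph.
Spread: 57.409 − 33.200 = 24.2 mph.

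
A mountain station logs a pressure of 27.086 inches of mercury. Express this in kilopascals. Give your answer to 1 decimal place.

1 inHg = 3.38639 kPa, so 27.086 × 3.38639 = 91.7 kPa.

91.7 kPa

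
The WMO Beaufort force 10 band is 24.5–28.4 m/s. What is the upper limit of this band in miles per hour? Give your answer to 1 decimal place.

63.5 mph

24.5–28.4 m/s × 2.237 = 54.8–63.5 mph.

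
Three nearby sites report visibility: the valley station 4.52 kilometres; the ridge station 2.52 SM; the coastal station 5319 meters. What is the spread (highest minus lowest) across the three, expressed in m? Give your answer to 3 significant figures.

the valley station: 4.52 km = 4520.00 m.
the ridge station: 2.52 SM = 4055.55 m.
Spread: 5319.00 − 4055.55 = 1260 m.

1260 m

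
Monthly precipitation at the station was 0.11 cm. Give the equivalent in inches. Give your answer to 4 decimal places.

0.0433 in

1 cm = 0.393701 in, so 0.11 × 0.393701 = 0.0433 in.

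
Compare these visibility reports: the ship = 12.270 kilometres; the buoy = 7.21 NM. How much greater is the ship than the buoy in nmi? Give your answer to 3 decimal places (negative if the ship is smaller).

-0.585 nmi

the ship: 12.270 km = 6.62527 nmi.
Difference: 6.62527 − 7.21000 = -0.585 nmi.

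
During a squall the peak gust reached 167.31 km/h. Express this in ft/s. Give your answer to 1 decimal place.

152.5 ft/s

1 km/h = 0.911344 ft/s, so 167.31 × 0.911344 = 152.5 ft/s.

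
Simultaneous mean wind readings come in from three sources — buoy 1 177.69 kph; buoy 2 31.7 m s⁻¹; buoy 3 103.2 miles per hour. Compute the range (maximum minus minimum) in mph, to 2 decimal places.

buoy 1: 177.69 km/h = 110.4114 mph.
buoy 2: 31.7 m/s = 70.9109 mph.
Spread: 110.4114 − 70.9109 = 39.50 mph.

39.50 mph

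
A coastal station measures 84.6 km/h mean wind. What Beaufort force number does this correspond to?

Beaufort force 9

84.6 km/h = 23.5 m/s, which is Beaufort 9 (strong gale, 20.8–24.4 m/s).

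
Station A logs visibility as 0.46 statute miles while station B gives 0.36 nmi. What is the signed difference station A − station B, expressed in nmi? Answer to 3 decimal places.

0.040 nmi

station A: 0.46 SM = 0.39973 nmi.
Difference: 0.39973 − 0.36000 = 0.040 nmi.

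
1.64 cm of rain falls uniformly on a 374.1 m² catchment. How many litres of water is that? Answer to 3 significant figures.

6140 litres

Depth: 1.64 cm × 10 = 16.4 mm.
1 mm over 1 m² is 1 L, so volume = 16.4 × 374.1 = 6135.24 L ≈ 6140 L.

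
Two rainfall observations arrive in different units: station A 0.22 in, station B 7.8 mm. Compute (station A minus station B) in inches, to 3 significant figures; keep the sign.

-0.0871 in

station B: 7.8 mm = 0.307087 in.
Difference: 0.220000 − 0.307087 = -0.0871 in.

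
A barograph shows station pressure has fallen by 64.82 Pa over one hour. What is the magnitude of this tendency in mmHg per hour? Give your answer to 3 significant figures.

64.82 Pa / 1 h × 0.00750062 mmHg/Pa = 0.486 mmHg/h.

0.486 mmHg per hour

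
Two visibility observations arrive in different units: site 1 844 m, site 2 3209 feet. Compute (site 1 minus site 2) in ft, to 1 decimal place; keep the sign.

site 1: 844 m = 2769.029 ft.
Difference: 2769.029 − 3209.000 = -440.0 ft.

-440.0 ft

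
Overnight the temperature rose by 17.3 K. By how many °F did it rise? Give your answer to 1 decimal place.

31.1 °F

Converting a difference, only the 9/5 scale factor applies: Δ°F = 17.3 × 1.8 = 31.1 °F.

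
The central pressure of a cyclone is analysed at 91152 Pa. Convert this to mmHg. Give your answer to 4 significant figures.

683.7 mmHg

1 Pa = 0.00750062 mmHg, so 91152 × 0.00750062 = 683.7 mmHg.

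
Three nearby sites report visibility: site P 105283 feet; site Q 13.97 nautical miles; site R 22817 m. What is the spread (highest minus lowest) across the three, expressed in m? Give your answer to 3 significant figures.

site P: 105283 ft = 32090.26 m.
site Q: 13.97 nmi = 25872.44 m.
Spread: 32090.26 − 22817.00 = 9270 m.

9270 m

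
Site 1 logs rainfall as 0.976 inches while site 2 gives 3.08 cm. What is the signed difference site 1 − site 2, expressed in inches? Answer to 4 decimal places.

-0.2366 in

site 2: 3.08 cm = 1.212598 in.
Difference: 0.976000 − 1.212598 = -0.2366 in.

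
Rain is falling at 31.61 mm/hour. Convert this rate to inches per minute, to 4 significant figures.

0.02074 in/minute

31.61 mm/hour × 0.0393701 in/mm × 0.0166667 hour/minute = 0.02074 in/minute.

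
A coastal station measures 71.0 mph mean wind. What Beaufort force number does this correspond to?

Beaufort force 11

71.0 mph = 31.7 m/s, which is Beaufort 11 (violent storm, 28.5–32.6 m/s).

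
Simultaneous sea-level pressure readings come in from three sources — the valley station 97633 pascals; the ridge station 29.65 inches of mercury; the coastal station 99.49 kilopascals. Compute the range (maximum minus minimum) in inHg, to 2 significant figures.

0.82 inHg

the valley station: 97633 Pa = 28.8310 inHg.
the coastal station: 99.49 kPa = 29.3794 inHg.
Spread: 29.6500 − 28.8310 = 0.82 inHg.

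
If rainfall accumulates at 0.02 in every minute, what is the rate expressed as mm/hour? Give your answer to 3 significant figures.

0.02 in/minute × 25.4 mm/in × 60 minute/hour = 30.5 mm/hour.

30.5 mm/hour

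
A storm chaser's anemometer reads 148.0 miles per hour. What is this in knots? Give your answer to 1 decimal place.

128.6 kt

1 mph = 0.868976 kt, so 148.0 × 0.868976 = 128.6 kt.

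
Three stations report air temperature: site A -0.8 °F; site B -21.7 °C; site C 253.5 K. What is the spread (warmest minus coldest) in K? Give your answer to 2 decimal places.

3.48 K

site A: -0.8 °F = -18.222 °C.
site C: 253.5 K = -19.650 °C.
Spread: (-18.222) − (-21.700) = 3.478 °C.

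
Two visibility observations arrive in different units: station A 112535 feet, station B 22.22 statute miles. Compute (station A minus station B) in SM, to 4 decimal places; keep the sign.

-0.9066 SM

station A: 112535 ft = 21.313447 SM.
Difference: 21.313447 − 22.220000 = -0.9066 SM.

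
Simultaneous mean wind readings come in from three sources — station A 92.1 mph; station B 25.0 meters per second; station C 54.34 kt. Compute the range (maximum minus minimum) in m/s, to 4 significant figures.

station A: 92.1 mph = 41.1724 m/s.
station C: 54.34 kt = 27.9549 m/s.
Spread: 41.1724 − 25.0000 = 16.17 m/s.

16.17 m/s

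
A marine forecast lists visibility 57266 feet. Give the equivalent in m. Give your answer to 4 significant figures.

17450 m

1 ft = 0.3048 m, so 57266 × 0.3048 = 17450 m.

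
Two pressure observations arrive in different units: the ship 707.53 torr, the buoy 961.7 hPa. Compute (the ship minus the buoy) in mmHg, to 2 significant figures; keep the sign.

-14 mmHg

the buoy: 961.7 hPa = 721.33 mmHg.
Difference: 707.53 − 721.33 = -14 mmHg.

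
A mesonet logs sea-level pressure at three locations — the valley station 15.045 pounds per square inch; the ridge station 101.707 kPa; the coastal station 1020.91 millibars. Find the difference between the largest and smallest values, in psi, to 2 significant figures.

the ridge station: 101.707 kPa = 14.7514 psi.
the coastal station: 1020.91 mb = 14.8070 psi.
Spread: 15.0450 − 14.7514 = 0.29 psi.

0.29 psi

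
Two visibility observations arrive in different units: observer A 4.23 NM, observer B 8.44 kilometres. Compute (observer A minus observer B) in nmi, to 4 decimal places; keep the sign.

-0.3272 nmi

observer B: 8.44 km = 4.557235 nmi.
Difference: 4.230000 − 4.557235 = -0.3272 nmi.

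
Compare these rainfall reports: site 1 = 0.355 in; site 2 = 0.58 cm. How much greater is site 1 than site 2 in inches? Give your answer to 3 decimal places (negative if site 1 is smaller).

site 2: 0.58 cm = 0.22835 in.
Difference: 0.35500 − 0.22835 = 0.127 in.

0.127 in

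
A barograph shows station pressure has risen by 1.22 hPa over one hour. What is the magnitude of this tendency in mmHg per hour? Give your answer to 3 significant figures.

0.915 mmHg per hour

1.22 hPa / 1 h × 0.750062 mmHg/hPa = 0.915 mmHg/h.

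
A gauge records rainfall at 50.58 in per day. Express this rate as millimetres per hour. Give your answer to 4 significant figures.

50.58 in/day × 25.4 mm/in × 0.0416667 day/hour = 53.53 mm/hour.

53.53 mm/hour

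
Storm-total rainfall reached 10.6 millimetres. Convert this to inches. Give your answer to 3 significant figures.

0.417 in

1 mm = 0.0393701 in, so 10.6 × 0.0393701 = 0.417 in.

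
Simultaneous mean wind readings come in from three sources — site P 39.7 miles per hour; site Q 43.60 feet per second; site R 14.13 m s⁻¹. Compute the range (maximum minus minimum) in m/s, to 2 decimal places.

4.46 m/s

site P: 39.7 mph = 17.7475 m/s.
site Q: 43.60 ft/s = 13.2893 m/s.
Spread: 17.7475 − 13.2893 = 4.46 m/s.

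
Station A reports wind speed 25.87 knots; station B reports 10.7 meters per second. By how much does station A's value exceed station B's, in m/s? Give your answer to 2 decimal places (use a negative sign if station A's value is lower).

2.61 m/s

station A: 25.87 kt = 13.3087 m/s.
Difference: 13.3087 − 10.7000 = 2.61 m/s.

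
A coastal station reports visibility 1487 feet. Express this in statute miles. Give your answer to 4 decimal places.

1 ft = 0.000189394 SM, so 1487 × 0.000189394 = 0.2816 SM.

0.2816 SM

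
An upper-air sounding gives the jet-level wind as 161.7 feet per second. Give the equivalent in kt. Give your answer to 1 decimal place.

1 ft/s = 0.592484 kt, so 161.7 × 0.592484 = 95.8 kt.

95.8 kt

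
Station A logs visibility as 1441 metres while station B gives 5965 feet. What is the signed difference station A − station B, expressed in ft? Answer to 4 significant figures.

-1237 ft

station A: 1441 m = 4727.69 ft.
Difference: 4727.69 − 5965.00 = -1237 ft.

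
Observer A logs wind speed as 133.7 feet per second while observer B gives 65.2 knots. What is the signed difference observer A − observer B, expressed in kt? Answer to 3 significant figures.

14.0 kt

observer A: 133.7 ft/s = 79.215 kt.
Difference: 79.215 − 65.200 = 14.0 kt.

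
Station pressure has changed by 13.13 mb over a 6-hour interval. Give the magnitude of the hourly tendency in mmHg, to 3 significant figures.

1.64 mmHg per hour

13.13 mb / 6 h × 0.750062 mmHg/mb = 1.64 mmHg/h.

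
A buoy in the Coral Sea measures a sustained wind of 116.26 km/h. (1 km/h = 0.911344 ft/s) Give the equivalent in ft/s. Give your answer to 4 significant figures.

1 km/h = 0.911344 ft/s, so 116.26 × 0.911344 = 106.0 ft/s.

106.0 ft/s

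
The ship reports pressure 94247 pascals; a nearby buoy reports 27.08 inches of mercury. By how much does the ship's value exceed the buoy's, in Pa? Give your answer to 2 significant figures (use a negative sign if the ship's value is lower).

2500 Pa

the buoy: 27.08 inHg = 91703.41 Pa.
Difference: 94247.00 − 91703.41 = 2500 Pa.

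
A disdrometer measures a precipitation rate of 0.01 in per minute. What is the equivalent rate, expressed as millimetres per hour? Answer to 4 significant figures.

0.01 in/minute × 25.4 mm/in × 60 minute/hour = 15.24 mm/hour.

15.24 mm/hour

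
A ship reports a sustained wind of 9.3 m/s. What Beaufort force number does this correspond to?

Beaufort force 5

9.3 m/s lies in the Beaufort 5 band (fresh breeze, 8.0–10.7 m/s).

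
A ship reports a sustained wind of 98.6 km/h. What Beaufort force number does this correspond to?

Beaufort force 10

98.6 km/h = 27.4 m/s, which is Beaufort 10 (storm, 24.5–28.4 m/s).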